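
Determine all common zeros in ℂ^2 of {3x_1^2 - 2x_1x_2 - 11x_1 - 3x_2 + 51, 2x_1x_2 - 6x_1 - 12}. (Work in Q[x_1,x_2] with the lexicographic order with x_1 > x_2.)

Compute a lex Gröbner basis by Buchberger's algorithm.
f_1 = 3x_1^2 - 2x_1x_2 - 11x_1 - 3x_2 + 51, LT = x_1^2.
f_2 = 2x_1x_2 - 6x_1 - 12, LT = x_1x_2.

S(f_1,f_2): lcm = x_1^2x_2. S = 3x_1^2 - 2/3x_1x_2^2 - 11/3x_1x_2 + 6x_1 - x_2^2 + 17x_2.
  leading term x_1^2: subtract (1)·f_1 from 3x_1^2 - 2/3x_1x_2^2 - 11/3x_1x_2 + 6x_1 - x_2^2 + 17x_2 → -2/3x_1x_2^2 - 5/3x_1x_2 + 17x_1 - x_2^2 + 20x_2 - 51
  leading term x_1x_2^2: subtract (-1/3x_2)·f_2 from -2/3x_1x_2^2 - 5/3x_1x_2 + 17x_1 - x_2^2 + 20x_2 - 51 → -11/3x_1x_2 + 17x_1 - x_2^2 + 16x_2 - 51
  leading term x_1x_2: subtract (-11/6)·f_2 from -11/3x_1x_2 + 17x_1 - x_2^2 + 16x_2 - 51 → 6x_1 - x_2^2 + 16x_2 - 73
  leading term x_1: no divisor's leading term divides it; move 6x_1 to the remainder.
  leading term x_2^2: no divisor's leading term divides it; move -x_2^2 to the remainder.
  leading term x_2: no divisor's leading term divides it; move 16x_2 to the remainder.
  leading term 1: no divisor's leading term divides it; move -73 to the remainder.
  remainder 6x_1 - x_2^2 + 16x_2 - 73 ≠ 0; add h_3 = 6x_1 - x_2^2 + 16x_2 - 73 to the basis.

S(f_1,h_3): lcm = x_1^2. S = 1/6x_1x_2^2 - 10/3x_1x_2 + 17/2x_1 - x_2 + 17.
  leading term x_1x_2^2: subtract (1/12x_2)·f_2 from 1/6x_1x_2^2 - 10/3x_1x_2 + 17/2x_1 - x_2 + 17 → -17/6x_1x_2 + 17/2x_1 + 17
  leading term x_1x_2: subtract (-17/12)·f_2 from -17/6x_1x_2 + 17/2x_1 + 17 → 0
  remainder 0.

S(f_2,h_3): lcm = x_1x_2. S = -3x_1 + 1/6x_2^3 - 8/3x_2^2 + 73/6x_2 - 6.
  leading term x_1: subtract (-1/2)·h_3 from -3x_1 + 1/6x_2^3 - 8/3x_2^2 + 73/6x_2 - 6 → 1/6x_2^3 - 19/6x_2^2 + 121/6x_2 - 85/2
  leading term x_2^3: no divisor's leading term divides it; move 1/6x_2^3 to the remainder.
  leading term x_2^2: no divisor's leading term divides it; move -19/6x_2^2 to the remainder.
  leading term x_2: no divisor's leading term divides it; move 121/6x_2 to the remainder.
  leading term 1: no divisor's leading term divides it; move -85/2 to the remainder.
  remainder 1/6x_2^3 - 19/6x_2^2 + 121/6x_2 - 85/2 ≠ 0; add h_4 = 1/6x_2^3 - 19/6x_2^2 + 121/6x_2 - 85/2 to the basis.

S(f_1,h_4): leading monomials are coprime, so the S-polynomial reduces to 0 (Buchberger's first criterion).
S(f_2,h_4): lcm = x_1x_2^3. S = 16x_1x_2^2 - 121x_1x_2 + 255x_1 - 6x_2^2.
  leading term x_1x_2^2: subtract (8x_2)·f_2 from 16x_1x_2^2 - 121x_1x_2 + 255x_1 - 6x_2^2 → -73x_1x_2 + 255x_1 - 6x_2^2 + 96x_2
  leading term x_1x_2: subtract (-73/2)·f_2 from -73x_1x_2 + 255x_1 - 6x_2^2 + 96x_2 → 36x_1 - 6x_2^2 + 96x_2 - 438
  leading term x_1: subtract (6)·h_3 from 36x_1 - 6x_2^2 + 96x_2 - 438 → 0
  remainder 0.

S(h_3,h_4): leading monomials are coprime, so the S-polynomial reduces to 0 (Buchberger's first criterion).
Every S-polynomial of the final basis reduces to 0, so we have a Gröbner basis.
Inter-reduce: drop elements whose leading term is divisible by another's, tail-reduce, and make monic.
Reduced Gröbner basis: {x_1 - 1/6x_2^2 + 8/3x_2 - 73/6, x_2^3 - 19x_2^2 + 121x_2 - 255}.

Since the basis is lex-ordered, x_2^3 - 19x_2^2 + 121x_2 - 255 is univariate in x_2. Its roots are {5, 7 + sqrt(2)*I, 7 - sqrt(2)*I}. Back-substituting each root into the other basis elements fixes the other coordinates.
  x_2 = 5: the earlier basis element becomes x_1 - 3 = 0, giving x_1 = 3 — point (3, 5).
  x_2 = 7 + sqrt(2)*I: the earlier basis element becomes x_1 - 4/3 + sqrt(2)*I/3 = 0, giving x_1 = 4/3 - sqrt(2)*I/3 — point (4/3 - sqrt(2)*I/3, 7 + sqrt(2)*I).
  x_2 = 7 - sqrt(2)*I: the earlier basis element becomes x_1 - 4/3 - sqrt(2)*I/3 = 0, giving x_1 = 4/3 + sqrt(2)*I/3 — point (4/3 + sqrt(2)*I/3, 7 - sqrt(2)*I).
Each listed point satisfies every original equation (direct substitution).

{(3, 5), (4/3 - sqrt(2)*I/3, 7 + sqrt(2)*I), (4/3 + sqrt(2)*I/3, 7 - sqrt(2)*I)}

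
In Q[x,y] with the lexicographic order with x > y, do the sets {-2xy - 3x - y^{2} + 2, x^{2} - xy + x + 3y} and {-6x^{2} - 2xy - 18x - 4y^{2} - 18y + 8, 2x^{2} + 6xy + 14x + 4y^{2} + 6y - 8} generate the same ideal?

Yes, the ideals are equal.

For a fixed monomial order, each ideal has a unique reduced Gröbner basis; comparing bases decides equality.
Buchberger on the first generating set:
f_1 = -2xy - 3x - y^{2} + 2, LT = xy.
f_2 = x^{2} - xy + x + 3y, LT = x^{2}.

S(f_1,f_2): lcm = x^{2}y. S = \tfrac{3}{2}x^{2} + \tfrac{3}{2}xy^{2} - xy - x - 3y^{2}.
  reduce S modulo (f_1, f_2):
  remainder \tfrac{1}{8}x - \tfrac{3}{4}y^{3} - \tfrac{17}{8}y^{2} - 3y - \tfrac{7}{4} ≠ 0; add g_3 = \tfrac{1}{8}x - \tfrac{3}{4}y^{3} - \tfrac{17}{8}y^{2} - 3y - \tfrac{7}{4} to the basis.

S(f_1,g_3): lcm = xy. S = \tfrac{3}{2}x + 6y^{4} + 17y^{3} + \tfrac{49}{2}y^{2} + 14y - 1.
  reduce S modulo (f_1, f_2, g_3):
  remainder 6y^{4} + 26y^{3} + 50y^{2} + 50y + 20 ≠ 0; add g_4 = 6y^{4} + 26y^{3} + 50y^{2} + 50y + 20 to the basis.

The other S-polynomials (S(f_2,g_3), S(f_1,g_4), S(f_2,g_4), S(g_3,g_4)) all reduce to 0 modulo the current basis, so we have a Gröbner basis.
Inter-reduce: drop elements whose leading term is divisible by another's, tail-reduce, and make monic.
Reduced Gröbner basis: {x - 6y^{3} - 17y^{2} - 24y - 14, y^{4} + \tfrac{13}{3}y^{3} + \tfrac{25}{3}y^{2} + \tfrac{25}{3}y + \tfrac{10}{3}}.

Buchberger on the second generating set:
h_1 = -6x^{2} - 2xy - 18x - 4y^{2} - 18y + 8, LT = x^{2}.
h_2 = 2x^{2} + 6xy + 14x + 4y^{2} + 6y - 8, LT = x^{2}.

S(h_1,h_2): lcm = x^{2}. S = -\tfrac{8}{3}xy - 4x - \tfrac{4}{3}y^{2} + \tfrac{8}{3}.
  reduce S modulo (h_1, h_2):
  remainder -\tfrac{8}{3}xy - 4x - \tfrac{4}{3}y^{2} + \tfrac{8}{3} ≠ 0; add k_3 = -\tfrac{8}{3}xy - 4x - \tfrac{4}{3}y^{2} + \tfrac{8}{3} to the basis.

S(h_1,k_3): lcm = x^{2}y. S = -\tfrac{3}{2}x^{2} - \tfrac{1}{6}xy^{2} + 3xy + x + \tfrac{2}{3}y^{3} + 3y^{2} - \tfrac{4}{3}y.
  reduce S modulo (h_1, h_2, k_3):
  remainder -\tfrac{1}{8}x + \tfrac{3}{4}y^{3} + \tfrac{17}{8}y^{2} + 3y + \tfrac{7}{4} ≠ 0; add k_4 = -\tfrac{1}{8}x + \tfrac{3}{4}y^{3} + \tfrac{17}{8}y^{2} + 3y + \tfrac{7}{4} to the basis.

S(h_1,k_4): lcm = x^{2}. S = 6xy^{3} + 17xy^{2} + \tfrac{73}{3}xy + 17x + \tfrac{2}{3}y^{2} + 3y - \tfrac{4}{3}.
  reduce S modulo (h_1, h_2, k_3, k_4):
  remainder -3y^{4} - 13y^{3} - 25y^{2} - 25y - 10 ≠ 0; add k_5 = -3y^{4} - 13y^{3} - 25y^{2} - 25y - 10 to the basis.

The other S-polynomials (S(h_2,k_3), S(h_2,k_4), S(k_3,k_4), S(h_1,k_5), S(h_2,k_5), S(k_3,k_5), S(k_4,k_5)) all reduce to 0 modulo the current basis, so we have a Gröbner basis.
Inter-reduce: drop elements whose leading term is divisible by another's, tail-reduce, and make monic.
Reduced Gröbner basis: {x - 6y^{3} - 17y^{2} - 24y - 14, y^{4} + \tfrac{13}{3}y^{3} + \tfrac{25}{3}y^{2} + \tfrac{25}{3}y + \tfrac{10}{3}}.

These coincide, so the ideals are equal.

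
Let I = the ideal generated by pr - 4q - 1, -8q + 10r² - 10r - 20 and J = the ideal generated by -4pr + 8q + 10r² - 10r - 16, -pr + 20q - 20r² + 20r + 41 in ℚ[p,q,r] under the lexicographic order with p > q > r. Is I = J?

Yes, the ideals are equal.

Two ideals are equal iff their reduced Gröbner bases coincide (the reduced basis is unique for a fixed ordering).
Buchberger on the first generating set:
f_1 = pr - 4q - 1, LT = pr.
f_2 = -8q + 10r² - 10r - 20, LT = q.

The S-polynomials (S(f_1,f_2)) all reduce to 0 modulo the current basis, so we have a Gröbner basis.
Inter-reduce: drop elements whose leading term is divisible by another's, tail-reduce, and make monic.
Reduced Gröbner basis: {pr - 5r² + 5r + 9, q - 5/4r² + 5/4r + 5/2}.

Buchberger on the second generating set:
h_1 = -4pr + 8q + 10r² - 10r - 16, LT = pr.
h_2 = -pr + 20q - 20r² + 20r + 41, LT = pr.

S(h_1,h_2): lcm = pr. S = 18q - 45/2r² + 45/2r + 45.
  reduce S modulo (h_1, h_2):
  remainder 18q - 45/2r² + 45/2r + 45 ≠ 0; add k_3 = 18q - 45/2r² + 45/2r + 45 to the basis.

The other S-polynomials (S(h_1,k_3), S(h_2,k_3)) all reduce to 0 modulo the current basis, so we have a Gröbner basis.
Inter-reduce: drop elements whose leading term is divisible by another's, tail-reduce, and make monic.
Reduced Gröbner basis: {pr - 5r² + 5r + 9, q - 5/4r² + 5/4r + 5/2}.

Same reduced basis, so the two generating sets span the same ideal.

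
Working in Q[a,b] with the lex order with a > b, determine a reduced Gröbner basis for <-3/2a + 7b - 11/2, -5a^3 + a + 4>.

This is the nonlinear analogue of row-reducing a linear system.

f_1 = -3/2a + 7b - 11/2, LT = a.
f_2 = -5a^3 + a + 4, LT = a^3.

S(f_1,f_2): lcm = a^3. S = -14/3a^2b + 11/3a^2 + 1/5a + 4/5.
  leading term a^2b: subtract (28/9ab)·f_1 from -14/3a^2b + 11/3a^2 + 1/5a + 4/5 → 11/3a^2 - 196/9ab^2 + 154/9ab + 1/5a + 4/5
  leading term a^2: subtract (-22/9a)·f_1 from 11/3a^2 - 196/9ab^2 + 154/9ab + 1/5a + 4/5 → -196/9ab^2 + 308/9ab - 596/45a + 4/5
  leading term ab^2: subtract (392/27b^2)·f_1 from -196/9ab^2 + 308/9ab - 596/45a + 4/5 → 308/9ab - 596/45a - 2744/27b^3 + 2156/27b^2 + 4/5
  leading term ab: subtract (-616/27b)·f_1 from 308/9ab - 596/45a - 2744/27b^3 + 2156/27b^2 + 4/5 → -596/45a - 2744/27b^3 + 2156/9b^2 - 3388/27b + 4/5
  leading term a: subtract (1192/135)·f_1 from -596/45a - 2744/27b^3 + 2156/9b^2 - 3388/27b + 4/5 → -2744/27b^3 + 2156/9b^2 - 8428/45b + 6664/135
  leading term b^3: no divisor's leading term divides it; move -2744/27b^3 to the remainder.
  leading term b^2: no divisor's leading term divides it; move 2156/9b^2 to the remainder.
  leading term b: no divisor's leading term divides it; move -8428/45b to the remainder.
  leading term 1: no divisor's leading term divides it; move 6664/135 to the remainder.
  remainder -2744/27b^3 + 2156/9b^2 - 8428/45b + 6664/135 ≠ 0; add g_3 = -2744/27b^3 + 2156/9b^2 - 8428/45b + 6664/135 to the basis.

The other S-polynomials (S(f_1,g_3), S(f_2,g_3)) all reduce to 0 modulo the current basis, so we have a Gröbner basis.
Inter-reduce: drop elements whose leading term is divisible by another's, tail-reduce, and make monic.

G = {a - 14/3b + 11/3, b^3 - 33/14b^2 + 129/70b - 17/35}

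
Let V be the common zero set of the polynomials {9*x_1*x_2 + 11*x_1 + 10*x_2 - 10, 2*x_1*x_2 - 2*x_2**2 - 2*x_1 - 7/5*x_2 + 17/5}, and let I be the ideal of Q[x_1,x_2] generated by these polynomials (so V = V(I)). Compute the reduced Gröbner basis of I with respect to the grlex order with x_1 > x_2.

f_1 = 9*x_1*x_2 + 11*x_1 + 10*x_2 - 10, LT = x_1*x_2.
f_2 = 2*x_1*x_2 - 2*x_2**2 - 2*x_1 - 7/5*x_2 + 17/5, LT = x_1*x_2.

S(f_1,f_2): lcm = x_1*x_2. S = x_2**2 + 20/9*x_1 + 163/90*x_2 - 253/90.
  leading term x_2**2: no divisor's leading term divides it; move x_2**2 to the remainder.
  leading term x_1: no divisor's leading term divides it; move 20/9*x_1 to the remainder.
  leading term x_2: no divisor's leading term divides it; move 163/90*x_2 to the remainder.
  leading term 1: no divisor's leading term divides it; move -253/90 to the remainder.
  remainder x_2**2 + 20/9*x_1 + 163/90*x_2 - 253/90 ≠ 0; add g_3 = x_2**2 + 20/9*x_1 + 163/90*x_2 - 253/90 to the basis.

S(f_1,g_3): lcm = x_1*x_2**2. S = -20/9*x_1**2 - 53/90*x_1*x_2 + 10/9*x_2**2 + 253/90*x_1 - 10/9*x_2.
  leading term x_1**2: no divisor's leading term divides it; move -20/9*x_1**2 to the remainder.
  leading term x_1*x_2: subtract (-53/810)·f_1 from -53/90*x_1*x_2 + 10/9*x_2**2 + 253/90*x_1 - 10/9*x_2 → 10/9*x_2**2 + 286/81*x_1 - 37/81*x_2 - 53/81
  leading term x_2**2: subtract (10/9)·g_3 from 10/9*x_2**2 + 286/81*x_1 - 37/81*x_2 - 53/81 → 86/81*x_1 - 200/81*x_2 + 200/81
  leading term x_1: no divisor's leading term divides it; move 86/81*x_1 to the remainder.
  leading term x_2: no divisor's leading term divides it; move -200/81*x_2 to the remainder.
  leading term 1: no divisor's leading term divides it; move 200/81 to the remainder.
  remainder -20/9*x_1**2 + 86/81*x_1 - 200/81*x_2 + 200/81 ≠ 0; add g_4 = -20/9*x_1**2 + 86/81*x_1 - 200/81*x_2 + 200/81 to the basis.

S(f_2,g_3): lcm = x_1*x_2**2. S = -x_2**3 - 20/9*x_1**2 - 253/90*x_1*x_2 - 7/10*x_2**2 + 253/90*x_1 + 17/10*x_2.
  leading term x_2**3: subtract (-x_2)·g_3 from -x_2**3 - 20/9*x_1**2 - 253/90*x_1*x_2 - 7/10*x_2**2 + 253/90*x_1 + 17/10*x_2 → -20/9*x_1**2 - 53/90*x_1*x_2 + 10/9*x_2**2 + 253/90*x_1 - 10/9*x_2
  leading term x_1**2: subtract (1)·g_4 from -20/9*x_1**2 - 53/90*x_1*x_2 + 10/9*x_2**2 + 253/90*x_1 - 10/9*x_2 → -53/90*x_1*x_2 + 10/9*x_2**2 + 1417/810*x_1 + 110/81*x_2 - 200/81
  leading term x_1*x_2: subtract (-53/810)·f_1 from -53/90*x_1*x_2 + 10/9*x_2**2 + 1417/810*x_1 + 110/81*x_2 - 200/81 → 10/9*x_2**2 + 200/81*x_1 + 163/81*x_2 - 253/81
  leading term x_2**2: subtract (10/9)·g_3 from 10/9*x_2**2 + 200/81*x_1 + 163/81*x_2 - 253/81 → 0
  remainder 0.

S(f_1,g_4): lcm = x_1**2*x_2. S = 11/9*x_1**2 + 143/90*x_1*x_2 - 10/9*x_2**2 - 10/9*x_1 + 10/9*x_2.
  leading term x_1**2: subtract (-11/20)·g_4 from 11/9*x_1**2 + 143/90*x_1*x_2 - 10/9*x_2**2 - 10/9*x_1 + 10/9*x_2 → 143/90*x_1*x_2 - 10/9*x_2**2 - 427/810*x_1 - 20/81*x_2 + 110/81
  leading term x_1*x_2: subtract (143/810)·f_1 from 143/90*x_1*x_2 - 10/9*x_2**2 - 427/810*x_1 - 20/81*x_2 + 110/81 → -10/9*x_2**2 - 200/81*x_1 - 163/81*x_2 + 253/81
  leading term x_2**2: subtract (-10/9)·g_3 from -10/9*x_2**2 - 200/81*x_1 - 163/81*x_2 + 253/81 → 0
  remainder 0.

S(f_2,g_4): lcm = x_1**2*x_2. S = -x_1*x_2**2 - x_1**2 - 2/9*x_1*x_2 - 10/9*x_2**2 + 17/10*x_1 + 10/9*x_2.
  leading term x_1*x_2**2: subtract (-1/9*x_2)·f_1 from -x_1*x_2**2 - x_1**2 - 2/9*x_1*x_2 - 10/9*x_2**2 + 17/10*x_1 + 10/9*x_2 → -x_1**2 + x_1*x_2 + 17/10*x_1
  leading term x_1**2: subtract (9/20)·g_4 from -x_1**2 + x_1*x_2 + 17/10*x_1 → x_1*x_2 + 11/9*x_1 + 10/9*x_2 - 10/9
  leading term x_1*x_2: subtract (1/9)·f_1 from x_1*x_2 + 11/9*x_1 + 10/9*x_2 - 10/9 → 0
  remainder 0.

S(g_3,g_4): leading monomials are coprime, so the S-polynomial reduces to 0 (Buchberger's first criterion).
Every S-polynomial of the final basis reduces to 0, so we have a Gröbner basis.
Inter-reduce: drop elements whose leading term is divisible by another's, tail-reduce, and make monic.

G = {x_1**2 - 43/90*x_1 + 10/9*x_2 - 10/9, x_1*x_2 + 11/9*x_1 + 10/9*x_2 - 10/9, x_2**2 + 20/9*x_1 + 163/90*x_2 - 253/90}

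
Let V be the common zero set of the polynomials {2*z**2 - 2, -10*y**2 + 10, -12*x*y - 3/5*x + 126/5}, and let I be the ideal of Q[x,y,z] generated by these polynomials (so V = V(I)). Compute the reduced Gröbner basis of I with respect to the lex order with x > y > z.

G = {x - 40/19*y + 2/19, y**2 - 1, z**2 - 1}

f_1 = 2*z**2 - 2, LT = z**2.
f_2 = -10*y**2 + 10, LT = y**2.
f_3 = -12*x*y - 3/5*x + 126/5, LT = x*y.

S(f_2,f_3): lcm = x*y**2. S = -1/20*x*y - x + 21/10*y.
  leading term x*y: subtract (1/240)·f_3 from -1/20*x*y - x + 21/10*y → -399/400*x + 21/10*y - 21/200
  leading term x: no divisor's leading term divides it; move -399/400*x to the remainder.
  leading term y: no divisor's leading term divides it; move 21/10*y to the remainder.
  leading term 1: no divisor's leading term divides it; move -21/200 to the remainder.
  remainder -399/400*x + 21/10*y - 21/200 ≠ 0; add g_4 = -399/400*x + 21/10*y - 21/200 to the basis.

The other S-polynomials (S(f_1,f_2), S(f_1,f_3), S(f_1,g_4), S(f_2,g_4), S(f_3,g_4)) all reduce to 0 modulo the current basis, so we have a Gröbner basis.
Inter-reduce: drop elements whose leading term is divisible by another's, tail-reduce, and make monic.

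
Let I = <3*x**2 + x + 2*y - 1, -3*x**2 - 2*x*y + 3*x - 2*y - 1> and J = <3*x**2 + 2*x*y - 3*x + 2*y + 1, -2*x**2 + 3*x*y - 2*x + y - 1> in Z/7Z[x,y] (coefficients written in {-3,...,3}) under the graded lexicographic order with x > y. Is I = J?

Since reduced Gröbner bases are canonical representatives of ideals under a given ordering, it suffices to compute and compare them.
Buchberger on the first generating set:
f_1 = 3*x**2 + x + 2*y - 1, LT = x**2.
f_2 = -3*x**2 - 2*x*y + 3*x - 2*y - 1, LT = x**2.

S(f_1,f_2): lcm = x**2. S = -3*x*y - x - 3.
  leading term x*y: no divisor's leading term divides it; move -3*x*y to the remainder.
  leading term x: no divisor's leading term divides it; move -x to the remainder.
  leading term 1: no divisor's leading term divides it; move -3 to the remainder.
  remainder -3*x*y - x - 3 ≠ 0; add g_3 = -3*x*y - x - 3 to the basis.

S(f_1,g_3): lcm = x**2*y. S = 2*x**2 - 2*x*y + 3*y**2 - x + 2*y.
  leading term x**2: subtract (3)·f_1 from 2*x**2 - 2*x*y + 3*y**2 - x + 2*y → -2*x*y + 3*y**2 + 3*x + 3*y + 3
  leading term x*y: subtract (3)·g_3 from -2*x*y + 3*y**2 + 3*x + 3*y + 3 → 3*y**2 - x + 3*y - 2
  leading term y**2: no divisor's leading term divides it; move 3*y**2 to the remainder.
  leading term x: no divisor's leading term divides it; move -x to the remainder.
  leading term y: no divisor's leading term divides it; move 3*y to the remainder.
  leading term 1: no divisor's leading term divides it; move -2 to the remainder.
  remainder 3*y**2 - x + 3*y - 2 ≠ 0; add g_4 = 3*y**2 - x + 3*y - 2 to the basis.

The other S-polynomials (S(f_2,g_3), S(f_1,g_4), S(f_2,g_4), S(g_3,g_4)) all reduce to 0 modulo the current basis, so we have a Gröbner basis.
Inter-reduce: drop elements whose leading term is divisible by another's, tail-reduce, and make monic.
Reduced Gröbner basis: {x**2 - 2*x + 3*y + 2, x*y - 2*x + 1, y**2 + 2*x + y - 3}.

Buchberger on the second generating set:
h_1 = 3*x**2 + 2*x*y - 3*x + 2*y + 1, LT = x**2.
h_2 = -2*x**2 + 3*x*y - 2*x + y - 1, LT = x**2.

S(h_1,h_2): lcm = x**2. S = x*y - 2*x + 1.
  leading term x*y: no divisor's leading term divides it; move x*y to the remainder.
  leading term x: no divisor's leading term divides it; move -2*x to the remainder.
  leading term 1: no divisor's leading term divides it; move 1 to the remainder.
  remainder x*y - 2*x + 1 ≠ 0; add k_3 = x*y - 2*x + 1 to the basis.

S(h_1,k_3): lcm = x**2*y. S = 3*x*y**2 + 2*x**2 - x*y + 3*y**2 - x - 2*y.
  leading term x*y**2: subtract (3*y)·k_3 from 3*x*y**2 + 2*x**2 - x*y + 3*y**2 - x - 2*y → 2*x**2 - 2*x*y + 3*y**2 - x + 2*y
  leading term x**2: subtract (3)·h_1 from 2*x**2 - 2*x*y + 3*y**2 - x + 2*y → -x*y + 3*y**2 + x + 3*y - 3
  leading term x*y: subtract (-1)·k_3 from -x*y + 3*y**2 + x + 3*y - 3 → 3*y**2 - x + 3*y - 2
  leading term y**2: no divisor's leading term divides it; move 3*y**2 to the remainder.
  leading term x: no divisor's leading term divides it; move -x to the remainder.
  leading term y: no divisor's leading term divides it; move 3*y to the remainder.
  leading term 1: no divisor's leading term divides it; move -2 to the remainder.
  remainder 3*y**2 - x + 3*y - 2 ≠ 0; add k_4 = 3*y**2 - x + 3*y - 2 to the basis.

The other S-polynomials (S(h_2,k_3), S(h_1,k_4), S(h_2,k_4), S(k_3,k_4)) all reduce to 0 modulo the current basis, so we have a Gröbner basis.
Inter-reduce: drop elements whose leading term is divisible by another's, tail-reduce, and make monic.
Reduced Gröbner basis: {x**2 - 2*x + 3*y + 2, x*y - 2*x + 1, y**2 + 2*x + y - 3}.

The two bases agree; hence the ideals are identical.
The same test decides containment: I ⊆ J iff every generator of I reduces to 0 modulo a Gröbner basis of J.

Yes, the ideals are equal.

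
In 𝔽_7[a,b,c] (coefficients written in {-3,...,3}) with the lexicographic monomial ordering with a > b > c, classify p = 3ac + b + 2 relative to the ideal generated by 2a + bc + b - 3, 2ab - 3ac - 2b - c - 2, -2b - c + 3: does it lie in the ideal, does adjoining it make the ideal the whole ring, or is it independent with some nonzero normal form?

3ac + b + 2 is independent of I; its normal form modulo I is c² + c + 1.

First compute the reduced Gröbner basis of I by Buchberger's algorithm.
f_1 = 2a + bc + b - 3, LT = a.
f_2 = 2ab - 3ac - 2b - c - 2, LT = ab.
f_3 = -2b - c + 3, LT = b.

S(f_1,f_2): lcm = ab. S = -2ac - 3b²c - 3b² + 3b - 3c + 1.
  leading term ac: subtract (-c)·f_1 from -2ac - 3b²c - 3b² + 3b - 3c + 1 → -3b²c - 3b² + bc² + bc + 3b + c + 1
  leading term b²c: subtract (-2bc)·f_3 from -3b²c - 3b² + bc² + bc + 3b + c + 1 → -3b² - bc² + 3b + c + 1
  leading term b²: subtract (-2b)·f_3 from -3b² - bc² + 3b + c + 1 → -bc² - 2bc + 2b + c + 1
  leading term bc²: subtract (-3c²)·f_3 from -bc² - 2bc + 2b + c + 1 → -2bc + 2b - 3c³ + 2c² + c + 1
  leading term bc: subtract (c)·f_3 from -2bc + 2b - 3c³ + 2c² + c + 1 → 2b - 3c³ + 3c² - 2c + 1
  leading term b: subtract (-1)·f_3 from 2b - 3c³ + 3c² - 2c + 1 → -3c³ + 3c² - 3c - 3
  leading term c³: no divisor's leading term divides it; move -3c³ to the remainder.
  leading term c²: no divisor's leading term divides it; move 3c² to the remainder.
  leading term c: no divisor's leading term divides it; move -3c to the remainder.
  leading term 1: no divisor's leading term divides it; move -3 to the remainder.
  remainder -3c³ + 3c² - 3c - 3 ≠ 0; add h_4 = -3c³ + 3c² - 3c - 3 to the basis.

The other S-polynomials (S(f_1,f_3), S(f_2,f_3), S(f_1,h_4), S(f_2,h_4), S(f_3,h_4)) all reduce to 0 modulo the current basis, so we have a Gröbner basis.
Inter-reduce: drop elements whose leading term is divisible by another's, tail-reduce, and make monic.
Reduced Gröbner basis: {a - 2c² - 3c + 1, b - 3c + 2, c³ - c² + c + 1}.
Label its elements g_1 = a - 2c² - 3c + 1, g_2 = b - 3c + 2, g_3 = c³ - c² + c + 1.

Reduce p = 3ac + b + 2 modulo G:
  leading term ac: subtract (3c)·g_1 from 3ac + b + 2 → b - c³ + 2c² - 3c + 2
  leading term b: subtract (1)·g_2 from b - c³ + 2c² - 3c + 2 → -c³ + 2c²
  leading term c³: subtract (-1)·g_3 from -c³ + 2c² → c² + c + 1
  leading term c²: no divisor's leading term divides it; move c² to the remainder.
  leading term c: no divisor's leading term divides it; move c to the remainder.
  leading term 1: no divisor's leading term divides it; move 1 to the remainder.
  normal form = c² + c + 1.
The normal form is nonzero, so p ∉ I. Since p minus its normal form lies in I, I + (p) = I + (r) where r = c² + c + 1; decide whether this ideal is the whole ring.
Run Buchberger on G together with r (pairs among the g_i already reduce to 0 since G is a Gröbner basis):
g_1 = a - 2c² - 3c + 1, LT = a.
g_2 = b - 3c + 2, LT = b.
g_3 = c³ - c² + c + 1, LT = c³.
r = c² + c + 1, LT = c².

S(g_3,r): lcm = c³. S = -2c² + 1.
  leading term c²: subtract (-2)·r from -2c² + 1 → 2c + 3
  leading term c: no divisor's leading term divides it; move 2c to the remainder.
  leading term 1: no divisor's leading term divides it; move 3 to the remainder.
  remainder 2c + 3 ≠ 0; add m_5 = 2c + 3 to the basis.

The other S-polynomials (S(g_1,g_2), S(g_1,g_3), S(g_1,r), S(g_2,g_3), S(g_2,r), S(g_1,m_5), S(g_2,m_5), S(g_3,m_5), S(r,m_5)) all reduce to 0 modulo the current basis, so we have a Gröbner basis.
Inter-reduce: drop elements whose leading term is divisible by another's, tail-reduce, and make monic.
Reduced Gröbner basis: {a + 1, b + 3, c - 2}.
The reduced Gröbner basis of I + (p) is {a + 1, b + 3, c - 2} ≠ {1}, a proper ideal, so the enlarged system stays consistent: p is independent of I, with normal form c² + c + 1.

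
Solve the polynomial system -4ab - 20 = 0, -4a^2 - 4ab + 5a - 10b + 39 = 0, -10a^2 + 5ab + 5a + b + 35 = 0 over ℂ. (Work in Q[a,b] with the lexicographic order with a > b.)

{(-1, 5)}

Compute a lex Gröbner basis by Buchberger's algorithm.
f_1 = -4ab - 20, LT = ab.
f_2 = -4a^2 - 4ab + 5a - 10b + 39, LT = a^2.
f_3 = -10a^2 + 5ab + 5a + b + 35, LT = a^2.

S(f_1,f_2): lcm = a^2b. S = -ab^2 + 5/4ab + 5a - 5/2b^2 + 39/4b.
  leading term ab^2: subtract (1/4b)·f_1 from -ab^2 + 5/4ab + 5a - 5/2b^2 + 39/4b → 5/4ab + 5a - 5/2b^2 + 59/4b
  leading term ab: subtract (-5/16)·f_1 from 5/4ab + 5a - 5/2b^2 + 59/4b → 5a - 5/2b^2 + 59/4b - 25/4
  leading term a: no divisor's leading term divides it; move 5a to the remainder.
  leading term b^2: no divisor's leading term divides it; move -5/2b^2 to the remainder.
  leading term b: no divisor's leading term divides it; move 59/4b to the remainder.
  leading term 1: no divisor's leading term divides it; move -25/4 to the remainder.
  remainder 5a - 5/2b^2 + 59/4b - 25/4 ≠ 0; add h_4 = 5a - 5/2b^2 + 59/4b - 25/4 to the basis.

S(f_1,f_3): lcm = a^2b. S = 1/2ab^2 + 1/2ab + 5a + 1/10b^2 + 7/2b.
  leading term ab^2: subtract (-1/8b)·f_1 from 1/2ab^2 + 1/2ab + 5a + 1/10b^2 + 7/2b → 1/2ab + 5a + 1/10b^2 + b
  leading term ab: subtract (-1/8)·f_1 from 1/2ab + 5a + 1/10b^2 + b → 5a + 1/10b^2 + b - 5/2
  leading term a: subtract (1)·h_4 from 5a + 1/10b^2 + b - 5/2 → 13/5b^2 - 55/4b + 15/4
  leading term b^2: no divisor's leading term divides it; move 13/5b^2 to the remainder.
  leading term b: no divisor's leading term divides it; move -55/4b to the remainder.
  leading term 1: no divisor's leading term divides it; move 15/4 to the remainder.
  remainder 13/5b^2 - 55/4b + 15/4 ≠ 0; add h_5 = 13/5b^2 - 55/4b + 15/4 to the basis.

S(f_2,f_3): lcm = a^2. S = 3/2ab - 3/4a + 13/5b - 25/4.
  leading term ab: subtract (-3/8)·f_1 from 3/2ab - 3/4a + 13/5b - 25/4 → -3/4a + 13/5b - 55/4
  leading term a: subtract (-3/20)·h_4 from -3/4a + 13/5b - 55/4 → -3/8b^2 + 77/16b - 235/16
  leading term b^2: subtract (-15/104)·h_5 from -3/8b^2 + 77/16b - 235/16 → 1177/416b - 5885/416
  leading term b: no divisor's leading term divides it; move 1177/416b to the remainder.
  leading term 1: no divisor's leading term divides it; move -5885/416 to the remainder.
  remainder 1177/416b - 5885/416 ≠ 0; add h_6 = 1177/416b - 5885/416 to the basis.

The other S-polynomials (S(f_1,h_4), S(f_2,h_4), S(f_3,h_4), S(f_1,h_5), S(f_2,h_5), S(f_3,h_5), S(h_4,h_5), S(f_1,h_6), S(f_2,h_6), S(f_3,h_6), S(h_4,h_6), S(h_5,h_6)) all reduce to 0 modulo the current basis, so we have a Gröbner basis.
Inter-reduce: drop elements whose leading term is divisible by another's, tail-reduce, and make monic.
Reduced Gröbner basis: {a + 1, b - 5}.

The lex basis is triangular: the last element involves only b. Solving b - 5 = 0 gives b ∈ {5}; substituting each value into the earlier elements determines the remaining variables.
  b = 5: the earlier basis element becomes a + 1 = 0, giving a = -1 — point (-1, 5).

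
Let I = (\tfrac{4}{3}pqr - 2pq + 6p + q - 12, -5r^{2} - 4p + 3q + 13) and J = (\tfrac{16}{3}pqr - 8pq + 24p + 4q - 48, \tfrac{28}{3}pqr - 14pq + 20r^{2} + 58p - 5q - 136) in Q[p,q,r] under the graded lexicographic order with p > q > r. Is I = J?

For a fixed monomial order, each ideal has a unique reduced Gröbner basis; comparing bases decides equality.
Buchberger on the first generating set:
f_1 = \tfrac{4}{3}pqr - 2pq + 6p + q - 12, LT = pqr.
f_2 = -5r^{2} - 4p + 3q + 13, LT = r^{2}.

S(f_1,f_2): lcm = pqr^{2}. S = -\tfrac{4}{5}p^{2}q + \tfrac{3}{5}pq^{2} - \tfrac{3}{2}pqr + \tfrac{13}{5}pq + \tfrac{9}{2}pr + \tfrac{3}{4}qr - 9r.
  leading term p^{2}q: no divisor's leading term divides it; move -\tfrac{4}{5}p^{2}q to the remainder.
  leading term pq^{2}: no divisor's leading term divides it; move \tfrac{3}{5}pq^{2} to the remainder.
  leading term pqr: subtract (-\tfrac{9}{8})·f_1 from -\tfrac{3}{2}pqr + \tfrac{13}{5}pq + \tfrac{9}{2}pr + \tfrac{3}{4}qr - 9r → \tfrac{7}{20}pq + \tfrac{9}{2}pr + \tfrac{3}{4}qr + \tfrac{27}{4}p + \tfrac{9}{8}q - 9r - \tfrac{27}{2}
  leading term pq: no divisor's leading term divides it; move \tfrac{7}{20}pq to the remainder.
  leading term pr: no divisor's leading term divides it; move \tfrac{9}{2}pr to the remainder.
  leading term qr: no divisor's leading term divides it; move \tfrac{3}{4}qr to the remainder.
  leading term p: no divisor's leading term divides it; move \tfrac{27}{4}p to the remainder.
  leading term q: no divisor's leading term divides it; move \tfrac{9}{8}q to the remainder.
  leading term r: no divisor's leading term divides it; move -9r to the remainder.
  leading term 1: no divisor's leading term divides it; move -\tfrac{27}{2} to the remainder.
  remainder -\tfrac{4}{5}p^{2}q + \tfrac{3}{5}pq^{2} + \tfrac{7}{20}pq + \tfrac{9}{2}pr + \tfrac{3}{4}qr + \tfrac{27}{4}p + \tfrac{9}{8}q - 9r - \tfrac{27}{2} ≠ 0; add g_3 = -\tfrac{4}{5}p^{2}q + \tfrac{3}{5}pq^{2} + \tfrac{7}{20}pq + \tfrac{9}{2}pr + \tfrac{3}{4}qr + \tfrac{27}{4}p + \tfrac{9}{8}q - 9r - \tfrac{27}{2} to the basis.

The other S-polynomials (S(f_1,g_3), S(f_2,g_3)) all reduce to 0 modulo the current basis, so we have a Gröbner basis.
Inter-reduce: drop elements whose leading term is divisible by another's, tail-reduce, and make monic.
Reduced Gröbner basis: {p^{2}q - \tfrac{3}{4}pq^{2} - \tfrac{7}{16}pq - \tfrac{45}{8}pr - \tfrac{15}{16}qr - \tfrac{135}{16}p - \tfrac{45}{32}q + \tfrac{45}{4}r + \tfrac{135}{8}, pqr - \tfrac{3}{2}pq + \tfrac{9}{2}p + \tfrac{3}{4}q - 9, r^{2} + \tfrac{4}{5}p - \tfrac{3}{5}q - \tfrac{13}{5}}.

Buchberger on the second generating set:
h_1 = \tfrac{16}{3}pqr - 8pq + 24p + 4q - 48, LT = pqr.
h_2 = \tfrac{28}{3}pqr - 14pq + 20r^{2} + 58p - 5q - 136, LT = pqr.

S(h_1,h_2): lcm = pqr. S = -\tfrac{15}{7}r^{2} - \tfrac{12}{7}p + \tfrac{9}{7}q + \tfrac{39}{7}.
  leading term r^{2}: no divisor's leading term divides it; move -\tfrac{15}{7}r^{2} to the remainder.
  leading term p: no divisor's leading term divides it; move -\tfrac{12}{7}p to the remainder.
  leading term q: no divisor's leading term divides it; move \tfrac{9}{7}q to the remainder.
  leading term 1: no divisor's leading term divides it; move \tfrac{39}{7} to the remainder.
  remainder -\tfrac{15}{7}r^{2} - \tfrac{12}{7}p + \tfrac{9}{7}q + \tfrac{39}{7} ≠ 0; add k_3 = -\tfrac{15}{7}r^{2} - \tfrac{12}{7}p + \tfrac{9}{7}q + \tfrac{39}{7} to the basis.

S(h_1,k_3): lcm = pqr^{2}. S = -\tfrac{4}{5}p^{2}q + \tfrac{3}{5}pq^{2} - \tfrac{3}{2}pqr + \tfrac{13}{5}pq + \tfrac{9}{2}pr + \tfrac{3}{4}qr - 9r.
  leading term p^{2}q: no divisor's leading term divides it; move -\tfrac{4}{5}p^{2}q to the remainder.
  leading term pq^{2}: no divisor's leading term divides it; move \tfrac{3}{5}pq^{2} to the remainder.
  leading term pqr: subtract (-\tfrac{9}{32})·h_1 from -\tfrac{3}{2}pqr + \tfrac{13}{5}pq + \tfrac{9}{2}pr + \tfrac{3}{4}qr - 9r → \tfrac{7}{20}pq + \tfrac{9}{2}pr + \tfrac{3}{4}qr + \tfrac{27}{4}p + \tfrac{9}{8}q - 9r - \tfrac{27}{2}
  leading term pq: no divisor's leading term divides it; move \tfrac{7}{20}pq to the remainder.
  leading term pr: no divisor's leading term divides it; move \tfrac{9}{2}pr to the remainder.
  leading term qr: no divisor's leading term divides it; move \tfrac{3}{4}qr to the remainder.
  leading term p: no divisor's leading term divides it; move \tfrac{27}{4}p to the remainder.
  leading term q: no divisor's leading term divides it; move \tfrac{9}{8}q to the remainder.
  leading term r: no divisor's leading term divides it; move -9r to the remainder.
  leading term 1: no divisor's leading term divides it; move -\tfrac{27}{2} to the remainder.
  remainder -\tfrac{4}{5}p^{2}q + \tfrac{3}{5}pq^{2} + \tfrac{7}{20}pq + \tfrac{9}{2}pr + \tfrac{3}{4}qr + \tfrac{27}{4}p + \tfrac{9}{8}q - 9r - \tfrac{27}{2} ≠ 0; add k_4 = -\tfrac{4}{5}p^{2}q + \tfrac{3}{5}pq^{2} + \tfrac{7}{20}pq + \tfrac{9}{2}pr + \tfrac{3}{4}qr + \tfrac{27}{4}p + \tfrac{9}{8}q - 9r - \tfrac{27}{2} to the basis.

The other S-polynomials (S(h_2,k_3), S(h_1,k_4), S(h_2,k_4), S(k_3,k_4)) all reduce to 0 modulo the current basis, so we have a Gröbner basis.
Inter-reduce: drop elements whose leading term is divisible by another's, tail-reduce, and make monic.
Reduced Gröbner basis: {p^{2}q - \tfrac{3}{4}pq^{2} - \tfrac{7}{16}pq - \tfrac{45}{8}pr - \tfrac{15}{16}qr - \tfrac{135}{16}p - \tfrac{45}{32}q + \tfrac{45}{4}r + \tfrac{135}{8}, pqr - \tfrac{3}{2}pq + \tfrac{9}{2}p + \tfrac{3}{4}q - 9, r^{2} + \tfrac{4}{5}p - \tfrac{3}{5}q - \tfrac{13}{5}}.

Same reduced basis, so the two generating sets span the same ideal.
The choice of monomial ordering does not affect the verdict — as long as both bases are computed under the same ordering, their equality decides ideal equality.

Yes, the ideals are equal.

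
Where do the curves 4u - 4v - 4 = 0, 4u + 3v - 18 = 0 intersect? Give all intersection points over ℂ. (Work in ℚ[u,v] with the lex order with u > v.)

{(3, 2)}

Compute a lex Gröbner basis by Buchberger's algorithm.
f_1 = 4u - 4v - 4, LT = u.
f_2 = 4u + 3v - 18, LT = u.

S(f_1,f_2): lcm = u. S = -7/4v + 7/2.
  leading term v: no divisor's leading term divides it; move -7/4v to the remainder.
  leading term 1: no divisor's leading term divides it; move 7/2 to the remainder.
  remainder -7/4v + 7/2 ≠ 0; add h_3 = -7/4v + 7/2 to the basis.

S(f_1,h_3): leading monomials are coprime, so the S-polynomial reduces to 0 (Buchberger's first criterion).
S(f_2,h_3): leading monomials are coprime, so the S-polynomial reduces to 0 (Buchberger's first criterion).
Every S-polynomial of the final basis reduces to 0, so we have a Gröbner basis.
Inter-reduce: drop elements whose leading term is divisible by another's, tail-reduce, and make monic.
Reduced Gröbner basis: {u - 3, v - 2}.

Elimination: the polynomial v - 2 lies in the elimination ideal for v, so v ∈ {2}. For each such v, the remaining basis elements (now univariate) give the rest of the solution.
  v = 2: the earlier basis element becomes u - 3 = 0, giving u = 3 — point (3, 2).
A lex Gröbner basis triangularizes the system, enabling back-substitution.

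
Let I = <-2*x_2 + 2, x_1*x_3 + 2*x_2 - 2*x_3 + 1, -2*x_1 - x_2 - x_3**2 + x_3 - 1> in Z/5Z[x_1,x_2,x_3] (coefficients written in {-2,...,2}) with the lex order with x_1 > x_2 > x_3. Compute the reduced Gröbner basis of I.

f_1 = -2*x_2 + 2, LT = x_2.
f_2 = x_1*x_3 + 2*x_2 - 2*x_3 + 1, LT = x_1*x_3.
f_3 = -2*x_1 - x_2 - x_3**2 + x_3 - 1, LT = x_1.

S(f_1,f_2): leading monomials are coprime, so the S-polynomial reduces to 0 (Buchberger's first criterion).
S(f_1,f_3): leading monomials are coprime, so the S-polynomial reduces to 0 (Buchberger's first criterion).
S(f_2,f_3): lcm = x_1*x_3. S = 2*x_2*x_3 + 2*x_2 + 2*x_3**3 - 2*x_3**2 + 1.
  leading term x_2*x_3: subtract (-x_3)·f_1 from 2*x_2*x_3 + 2*x_2 + 2*x_3**3 - 2*x_3**2 + 1 → 2*x_2 + 2*x_3**3 - 2*x_3**2 + 2*x_3 + 1
  leading term x_2: subtract (-1)·f_1 from 2*x_2 + 2*x_3**3 - 2*x_3**2 + 2*x_3 + 1 → 2*x_3**3 - 2*x_3**2 + 2*x_3 - 2
  leading term x_3**3: no divisor's leading term divides it; move 2*x_3**3 to the remainder.
  leading term x_3**2: no divisor's leading term divides it; move -2*x_3**2 to the remainder.
  leading term x_3: no divisor's leading term divides it; move 2*x_3 to the remainder.
  leading term 1: no divisor's leading term divides it; move -2 to the remainder.
  remainder 2*x_3**3 - 2*x_3**2 + 2*x_3 - 2 ≠ 0; add g_4 = 2*x_3**3 - 2*x_3**2 + 2*x_3 - 2 to the basis.

S(f_1,g_4): leading monomials are coprime, so the S-polynomial reduces to 0 (Buchberger's first criterion).
S(f_2,g_4): lcm = x_1*x_3**3. S = x_1*x_3**2 - x_1*x_3 + x_1 + 2*x_2*x_3**2 - 2*x_3**3 + x_3**2.
  leading term x_1*x_3**2: subtract (x_3)·f_2 from x_1*x_3**2 - x_1*x_3 + x_1 + 2*x_2*x_3**2 - 2*x_3**3 + x_3**2 → -x_1*x_3 + x_1 + 2*x_2*x_3**2 - 2*x_2*x_3 - 2*x_3**3 - 2*x_3**2 - x_3
  leading term x_1*x_3: subtract (-1)·f_2 from -x_1*x_3 + x_1 + 2*x_2*x_3**2 - 2*x_2*x_3 - 2*x_3**3 - 2*x_3**2 - x_3 → x_1 + 2*x_2*x_3**2 - 2*x_2*x_3 + 2*x_2 - 2*x_3**3 - 2*x_3**2 + 2*x_3 + 1
  leading term x_1: subtract (2)·f_3 from x_1 + 2*x_2*x_3**2 - 2*x_2*x_3 + 2*x_2 - 2*x_3**3 - 2*x_3**2 + 2*x_3 + 1 → 2*x_2*x_3**2 - 2*x_2*x_3 - x_2 - 2*x_3**3 - 2
  leading term x_2*x_3**2: subtract (-x_3**2)·f_1 from 2*x_2*x_3**2 - 2*x_2*x_3 - x_2 - 2*x_3**3 - 2 → -2*x_2*x_3 - x_2 - 2*x_3**3 + 2*x_3**2 - 2
  leading term x_2*x_3: subtract (x_3)·f_1 from -2*x_2*x_3 - x_2 - 2*x_3**3 + 2*x_3**2 - 2 → -x_2 - 2*x_3**3 + 2*x_3**2 - 2*x_3 - 2
  leading term x_2: subtract (-2)·f_1 from -x_2 - 2*x_3**3 + 2*x_3**2 - 2*x_3 - 2 → -2*x_3**3 + 2*x_3**2 - 2*x_3 + 2
  leading term x_3**3: subtract (-1)·g_4 from -2*x_3**3 + 2*x_3**2 - 2*x_3 + 2 → 0
  remainder 0.

S(f_3,g_4): leading monomials are coprime, so the S-polynomial reduces to 0 (Buchberger's first criterion).
Every S-polynomial of the final basis reduces to 0, so we have a Gröbner basis.
Inter-reduce: drop elements whose leading term is divisible by another's, tail-reduce, and make monic.

G = {x_1 - 2*x_3**2 + 2*x_3 + 1, x_2 - 1, x_3**3 - x_3**2 + x_3 - 1}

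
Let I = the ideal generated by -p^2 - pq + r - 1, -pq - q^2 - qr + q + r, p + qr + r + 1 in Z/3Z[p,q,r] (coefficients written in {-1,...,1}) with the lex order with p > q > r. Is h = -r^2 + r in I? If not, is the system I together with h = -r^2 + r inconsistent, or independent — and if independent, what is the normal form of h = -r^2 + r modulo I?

-r^2 + r lies in I (it reduces to 0).

First compute the reduced Gröbner basis of I by Buchberger's algorithm.
f_1 = -p^2 - pq + r - 1, LT = p^2.
f_2 = -pq - q^2 - qr + q + r, LT = pq.
f_3 = p + qr + r + 1, LT = p.

S(f_1,f_2): lcm = p^2q. S = -pqr + pq + pr - qr + q.
  reduce S modulo (f_1, f_2, f_3):
  remainder q^2r - q^2 - q + r^2 ≠ 0; add k_4 = q^2r - q^2 - q + r^2 to the basis.

S(f_1,f_3): lcm = p^2. S = -pqr + pq - pr - p - r + 1.
  reduce S modulo (f_1, f_2, f_3, k_4):
  remainder -qr^2 - qr - q - r^2 - r - 1 ≠ 0; add k_5 = -qr^2 - qr - q - r^2 - r - 1 to the basis.

S(f_2,f_3): lcm = pq. S = -q^2r + q^2 + q - r.
  reduce S modulo (f_1, f_2, f_3, k_4, k_5):
  remainder r^2 - r ≠ 0; add k_6 = r^2 - r to the basis.

S(f_2,k_5): lcm = pqr^2. S = -pqr - pq - pr^2 - pr - p + q^2r^2 + qr^3 - qr^2 - r^3.
  reduce S modulo (f_1, f_2, f_3, k_4, k_5, k_6):
  remainder qr - q + r - 1 ≠ 0; add k_7 = qr - q + r - 1 to the basis.

S(k_4,k_6): lcm = q^2r^2. S = -qr + r^3.
  reduce S modulo (f_1, f_2, f_3, k_4, k_5, k_6, k_7):
  remainder -q - r - 1 ≠ 0; add k_8 = -q - r - 1 to the basis.

The other S-polynomials (S(f_1,k_4), S(f_2,k_4), S(f_3,k_4), S(f_1,k_5), S(f_3,k_5), S(k_4,k_5), S(f_1,k_6), S(f_2,k_6), S(f_3,k_6), S(k_5,k_6), S(f_1,k_7), S(f_2,k_7), S(f_3,k_7), S(k_4,k_7), S(k_5,k_7), S(k_6,k_7), S(f_1,k_8), S(f_2,k_8), S(f_3,k_8), S(k_4,k_8), S(k_5,k_8), S(k_6,k_8), S(k_7,k_8)) all reduce to 0 modulo the current basis, so we have a Gröbner basis.
Inter-reduce: drop elements whose leading term is divisible by another's, tail-reduce, and make monic.
Reduced Gröbner basis: {p - r + 1, q + r + 1, r^2 - r}.
Label its elements g_1 = p - r + 1, g_2 = q + r + 1, g_3 = r^2 - r.

Reduce h = -r^2 + r modulo G:
  leading term r^2: subtract (-1)·g_3 from -r^2 + r → 0
  normal form = 0.
Since the normal form is 0, h ∈ I.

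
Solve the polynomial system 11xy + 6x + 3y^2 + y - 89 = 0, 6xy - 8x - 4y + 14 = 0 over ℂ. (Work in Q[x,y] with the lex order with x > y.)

{(5, 1), (101/186 - sqrt(2947)/186, -11/9 + sqrt(2947)/9), (sqrt(2947)/186 + 101/186, -sqrt(2947)/9 - 11/9)}

Compute a lex Gröbner basis by Buchberger's algorithm.
f_1 = 11xy + 6x + 3y^2 + y - 89, LT = xy.
f_2 = 6xy - 8x - 4y + 14, LT = xy.

S(f_1,f_2): lcm = xy. S = 62/33x + 3/11y^2 + 25/33y - 344/33.
  leading term x: no divisor's leading term divides it; move 62/33x to the remainder.
  leading term y^2: no divisor's leading term divides it; move 3/11y^2 to the remainder.
  leading term y: no divisor's leading term divides it; move 25/33y to the remainder.
  leading term 1: no divisor's leading term divides it; move -344/33 to the remainder.
  remainder 62/33x + 3/11y^2 + 25/33y - 344/33 ≠ 0; add h_3 = 62/33x + 3/11y^2 + 25/33y - 344/33 to the basis.

S(f_1,h_3): lcm = xy. S = 6/11x - 9/62y^3 - 89/682y^2 + 1923/341y - 89/11.
  leading term x: subtract (9/31)·h_3 from 6/11x - 9/62y^3 - 89/682y^2 + 1923/341y - 89/11 → -9/62y^3 - 13/62y^2 + 168/31y - 157/31
  leading term y^3: no divisor's leading term divides it; move -9/62y^3 to the remainder.
  leading term y^2: no divisor's leading term divides it; move -13/62y^2 to the remainder.
  leading term y: no divisor's leading term divides it; move 168/31y to the remainder.
  leading term 1: no divisor's leading term divides it; move -157/31 to the remainder.
  remainder -9/62y^3 - 13/62y^2 + 168/31y - 157/31 ≠ 0; add h_4 = -9/62y^3 - 13/62y^2 + 168/31y - 157/31 to the basis.

S(f_2,h_3): lcm = xy. S = -4/3x - 9/62y^3 - 25/62y^2 + 454/93y + 7/3.
  leading term x: subtract (-22/31)·h_3 from -4/3x - 9/62y^3 - 25/62y^2 + 454/93y + 7/3 → -9/62y^3 - 13/62y^2 + 168/31y - 157/31
  leading term y^3: subtract (1)·h_4 from -9/62y^3 - 13/62y^2 + 168/31y - 157/31 → 0
  remainder 0.

S(f_1,h_4): lcm = xy^3. S = -89/99xy^2 + 112/3xy - 314/9x + 3/11y^4 + 1/11y^3 - 89/11y^2.
  leading term xy^2: subtract (-89/1089y)·f_1 from -89/99xy^2 + 112/3xy - 314/9x + 3/11y^4 + 1/11y^3 - 89/11y^2 → 13730/363xy - 314/9x + 3/11y^4 + 122/363y^3 - 8722/1089y^2 - 7921/1089y
  leading term xy: subtract (13730/3993)·f_1 from 13730/363xy - 314/9x + 3/11y^4 + 122/363y^3 - 8722/1089y^2 - 7921/1089y → -665074/11979x + 3/11y^4 + 122/363y^3 - 219512/11979y^2 - 128321/11979y + 1221970/3993
  leading term x: subtract (-10727/363)·h_3 from -665074/11979x + 3/11y^4 + 122/363y^3 - 219512/11979y^2 - 128321/11979y + 1221970/3993 → 3/11y^4 + 122/363y^3 - 11179/1089y^2 + 4238/363y - 2198/1089
  leading term y^4: subtract (-62/33y)·h_4 from 3/11y^4 + 122/363y^3 - 11179/1089y^2 + 4238/363y - 2198/1089 → -7/121y^3 - 91/1089y^2 + 784/363y - 2198/1089
  leading term y^3: subtract (434/1089)·h_4 from -7/121y^3 - 91/1089y^2 + 784/363y - 2198/1089 → 0
  remainder 0.

S(f_2,h_4): lcm = xy^3. S = -25/9xy^2 + 112/3xy - 314/9x - 2/3y^3 + 7/3y^2.
  leading term xy^2: subtract (-25/99y)·f_1 from -25/9xy^2 + 112/3xy - 314/9x - 2/3y^3 + 7/3y^2 → 1282/33xy - 314/9x + 1/11y^3 + 256/99y^2 - 2225/99y
  leading term xy: subtract (1282/363)·f_1 from 1282/33xy - 314/9x + 1/11y^3 + 256/99y^2 - 2225/99y → -61070/1089x + 1/11y^3 - 8722/1089y^2 - 28321/1089y + 114098/363
  leading term x: subtract (-985/33)·h_3 from -61070/1089x + 1/11y^3 - 8722/1089y^2 - 28321/1089y + 114098/363 → 1/11y^3 + 13/99y^2 - 112/33y + 314/99
  leading term y^3: subtract (-62/99)·h_4 from 1/11y^3 + 13/99y^2 - 112/33y + 314/99 → 0
  remainder 0.

S(h_3,h_4): leading monomials are coprime, so the S-polynomial reduces to 0 (Buchberger's first criterion).
Every S-polynomial of the final basis reduces to 0, so we have a Gröbner basis.
Inter-reduce: drop elements whose leading term is divisible by another's, tail-reduce, and make monic.
Reduced Gröbner basis: {x + 9/62y^2 + 25/62y - 172/31, y^3 + 13/9y^2 - 112/3y + 314/9}.

From the last basis element, y^3 + 13/9y^2 - 112/3y + 314/9 = 0, so y takes values in {1, -11/9 + sqrt(2947)/9, -sqrt(2947)/9 - 11/9}. Each choice, substituted upward through the basis, yields the corresponding point(s) of the solution set.
  y = 1: the earlier basis element becomes x - 5 = 0, giving x = 5 — point (5, 1).
  y = -11/9 + sqrt(2947)/9: the earlier basis element becomes x - 101/186 + sqrt(2947)/186 = 0, giving x = 101/186 - sqrt(2947)/186 — point (101/186 - sqrt(2947)/186, -11/9 + sqrt(2947)/9).
  y = -sqrt(2947)/9 - 11/9: the earlier basis element becomes x - 101/186 - sqrt(2947)/186 = 0, giving x = sqrt(2947)/186 + 101/186 — point (sqrt(2947)/186 + 101/186, -sqrt(2947)/9 - 11/9).
Substituting each solution back into the original system confirms all equations vanish.
This is the nonlinear analogue of row-reducing a linear system.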